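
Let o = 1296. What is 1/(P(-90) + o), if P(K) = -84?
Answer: 1/1212 ≈ 0.00082508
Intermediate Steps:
1/(P(-90) + o) = 1/(-84 + 1296) = 1/1212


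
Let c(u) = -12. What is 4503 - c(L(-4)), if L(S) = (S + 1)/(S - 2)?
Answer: 4515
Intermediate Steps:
L(S) = (1 + S)/(-2 + S)
4503 - c(L(-4)) = 4503 - 1*(-12) = 4503 + 12 = 4515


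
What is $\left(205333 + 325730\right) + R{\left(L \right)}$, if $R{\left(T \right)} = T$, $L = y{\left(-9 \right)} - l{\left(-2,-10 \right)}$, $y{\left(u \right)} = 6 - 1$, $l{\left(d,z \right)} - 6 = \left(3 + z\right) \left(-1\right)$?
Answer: $531055$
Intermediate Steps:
$l{\left(d,z \right)} = 3 - z$ ($l{\left(d,z \right)} = 6 + \left(3 + z\right) \left(-1\right) = 6 - \left(3 + z\right) = 3 - z$)
$y{\left(u \right)} = 5$
$L = -8$ ($L = 5 - \left(3 - -10\right) = 5 - \left(3 + 10\right) = 5 - 13 = -8$)
$\left(205333 + 325730\right) + R{\left(L \right)} = \left(205333 + 325730\right) - 8 = 531063 - 8 = 531055$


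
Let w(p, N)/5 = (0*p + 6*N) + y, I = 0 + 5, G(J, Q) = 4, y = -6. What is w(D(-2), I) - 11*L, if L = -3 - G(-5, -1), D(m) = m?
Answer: 197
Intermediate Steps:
I = 5
w(p, N) = -30 + 30*N (w(p, N) = 5*((0*p + 6*N) - 6) = 5*((0 + 6*N) - 6) = 5*(6*N - 6) = 5*(-6 + 6*N) = -30 + 30*N)
L = -7 (L = -3 - 1*4 = -3 - 4 = -7)
w(D(-2), I) - 11*L = (-30 + 30*5) - 11*(-7) = (-30 + 150) + 77 = 120 + 77 = 197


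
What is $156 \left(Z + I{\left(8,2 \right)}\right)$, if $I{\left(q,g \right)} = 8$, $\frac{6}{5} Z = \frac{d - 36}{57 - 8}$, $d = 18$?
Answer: $\frac{58812}{49} \approx 1200.2$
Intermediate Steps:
$Z = - \frac{15}{49}$ ($Z = \frac{5 \frac{18 - 36}{57 - 8}}{6} = \frac{5 \left(- \frac{18}{49}\right)}{6} = \frac{5 \left(\left(-18\right) \frac{1}{49}\right)}{6} = \frac{5}{6} \left(- \frac{18}{49}\right) = - \frac{15}{49} \approx -0.30612$)
$156 \left(Z + I{\left(8,2 \right)}\right) = 156 \left(- \frac{15}{49} + 8\right) = 156 \cdot \frac{377}{49} = \frac{58812}{49}$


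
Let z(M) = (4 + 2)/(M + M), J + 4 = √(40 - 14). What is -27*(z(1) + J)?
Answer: 27 - 27*√26 ≈ -110.67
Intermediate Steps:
J = -4 + √26 (J = -4 + √(40 - 14) = -4 + √26 ≈ 1.0990)
z(M) = 3/M (z(M) = 6/((2*M)) = 6*(1/(2*M)) = 3/M)
-27*(z(1) + J) = -27*(3/1 + (-4 + √26)) = -27*(3*1 + (-4 + √26)) = -27*(3 + (-4 + √26)) = -27*(-1 + √26) = 27 - 27*√26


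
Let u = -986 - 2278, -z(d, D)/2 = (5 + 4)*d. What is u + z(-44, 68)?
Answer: -2472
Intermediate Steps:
z(d, D) = -18*d (z(d, D) = -2*(5 + 4)*d = -18*d)
u = -3264
u + z(-44, 68) = -3264 - 18*(-44) = -3264 + 792 = -2472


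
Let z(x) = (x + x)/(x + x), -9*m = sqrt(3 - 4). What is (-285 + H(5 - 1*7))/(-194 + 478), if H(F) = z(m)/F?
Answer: -571/568 ≈ -1.0053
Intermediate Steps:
m = -I/9 (m = -sqrt(3 - 4)/9 = -I/9 ≈ -0.11111*I)
z(x) = 1 (z(x) = (2*x)/((2*x)) = (2*x)*(1/(2*x)) = 1)
H(F) = 1/F
(-285 + H(5 - 1*7))/(-194 + 478) = (-285 + 1/(5 - 1*7))/(-194 + 478) = (-285 + 1/(5 - 7))/284 = (-285 + 1/(-2))*(1/284) = (-285 - 1/2)*(1/284) = -571/2*1/284 = -571/568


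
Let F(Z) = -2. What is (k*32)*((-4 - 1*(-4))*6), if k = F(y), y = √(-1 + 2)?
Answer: 0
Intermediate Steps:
y = 1 (y = √1 = 1)
k = -2
(k*32)*((-4 - 1*(-4))*6) = (-2*32)*((-4 - 1*(-4))*6) = -64*(-4 + 4)*6 = -0*6 = -64*0 = 0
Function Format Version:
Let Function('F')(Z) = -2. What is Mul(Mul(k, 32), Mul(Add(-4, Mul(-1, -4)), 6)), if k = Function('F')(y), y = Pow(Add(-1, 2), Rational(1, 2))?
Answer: 0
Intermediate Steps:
y = 1 (y = Pow(1, Rational(1, 2)) = 1)
k = -2
Mul(Mul(k, 32), Mul(Add(-4, Mul(-1, -4)), 6)) = Mul(Mul(-2, 32), Mul(Add(-4, Mul(-1, -4)), 6)) = Mul(-64, Mul(Add(-4, 4), 6)) = Mul(-64, Mul(0, 6)) = Mul(-64, 0) = 0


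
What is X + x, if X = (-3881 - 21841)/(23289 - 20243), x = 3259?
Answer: 4950596/1523 ≈ 3250.6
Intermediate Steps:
X = -12861/1523 (X = -25722/3046 = -25722*1/3046 = -12861/1523 ≈ -8.4445)
X + x = -12861/1523 + 3259 = 4950596/1523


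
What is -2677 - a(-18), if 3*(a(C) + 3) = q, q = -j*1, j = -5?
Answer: -8027/3 ≈ -2675.7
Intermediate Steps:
q = 5 (q = -1*(-5)*1 = 5*1 = 5)
a(C) = -4/3 (a(C) = -3 + (⅓)*5 = -3 + 5/3 = -4/3)
-2677 - a(-18) = -2677 - 1*(-4/3) = -2677 + 4/3 = -8027/3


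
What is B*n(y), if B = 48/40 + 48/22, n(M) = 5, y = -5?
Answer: 186/11 ≈ 16.909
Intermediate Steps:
B = 186/55 (B = 48*(1/40) + 48*(1/22) = 6/5 + 24/11 = 186/55 ≈ 3.3818)
B*n(y) = (186/55)*5 = 186/11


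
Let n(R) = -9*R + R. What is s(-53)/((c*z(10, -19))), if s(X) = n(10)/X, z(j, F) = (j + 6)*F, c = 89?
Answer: -5/89623 ≈ -5.5789e-5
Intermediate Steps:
n(R) = -8*R
z(j, F) = F*(6 + j) (z(j, F) = (6 + j)*F = F*(6 + j))
s(X) = -80/X (s(X) = (-8*10)/X = -80/X)
s(-53)/((c*z(10, -19))) = (-80/(-53))/((89*(-19*(6 + 10)))) = (-80*(-1/53))/((89*(-19*16))) = 80/(53*((89*(-304)))) = (80/53)/(-27056) = (80/53)*(-1/27056) = -5/89623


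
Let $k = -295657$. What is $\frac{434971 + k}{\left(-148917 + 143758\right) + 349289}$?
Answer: $\frac{23219}{57355} \approx 0.40483$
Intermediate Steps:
$\frac{434971 + k}{\left(-148917 + 143758\right) + 349289} = \frac{434971 - 295657}{\left(-148917 + 143758\right) + 349289} = \frac{139314}{-5159 + 349289} = \frac{139314}{344130} = 139314 \cdot \frac{1}{344130} = \frac{23219}{57355}$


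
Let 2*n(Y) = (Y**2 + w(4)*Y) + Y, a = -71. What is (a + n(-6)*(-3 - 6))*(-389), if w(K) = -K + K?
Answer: 80134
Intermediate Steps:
w(K) = 0
n(Y) = Y/2 + Y**2/2 (n(Y) = ((Y**2 + 0*Y) + Y)/2 = ((Y**2 + 0) + Y)/2 = (Y**2 + Y)/2 = (Y + Y**2)/2 = Y/2 + Y**2/2)
(a + n(-6)*(-3 - 6))*(-389) = (-71 + ((1/2)*(-6)*(1 - 6))*(-3 - 6))*(-389) = (-71 + ((1/2)*(-6)*(-5))*(-3 - 1*6))*(-389) = (-71 + 15*(-3 - 6))*(-389) = (-71 + 15*(-9))*(-389) = (-71 - 135)*(-389) = -206*(-389) = 80134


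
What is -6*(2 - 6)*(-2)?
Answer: -48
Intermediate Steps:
-6*(2 - 6)*(-2) = -6*(-4)*(-2) = 24*(-2) = -48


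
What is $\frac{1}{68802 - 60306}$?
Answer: $\frac{1}{8496} \approx 0.0001177$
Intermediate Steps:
$\frac{1}{68802 - 60306} = \frac{1}{8496}$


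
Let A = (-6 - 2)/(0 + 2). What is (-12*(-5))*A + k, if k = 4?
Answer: -236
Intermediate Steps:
A = -4 (A = -8/2 = -8*½ = -4)
(-12*(-5))*A + k = -12*(-5)*(-4) + 4 = -2*(-30)*(-4) + 4 = 60*(-4) + 4 = -240 + 4 = -236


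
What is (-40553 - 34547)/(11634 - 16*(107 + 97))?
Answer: -7510/837 ≈ -8.9725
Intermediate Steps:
(-40553 - 34547)/(11634 - 16*(107 + 97)) = -75100/(11634 - 16*204) = -75100/(11634 - 3264) = -75100/8370 = -75100*1/8370 = -7510/837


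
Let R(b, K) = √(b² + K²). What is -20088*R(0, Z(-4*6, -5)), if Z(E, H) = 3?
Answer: -60264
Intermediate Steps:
R(b, K) = √(K² + b²)
-20088*R(0, Z(-4*6, -5)) = -20088*√(3² + 0²) = -20088*√(9 + 0) = -20088*√9 = -20088*3 = -60264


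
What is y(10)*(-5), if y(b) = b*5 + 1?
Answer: -255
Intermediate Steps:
y(b) = 1 + 5*b (y(b) = 5*b + 1 = 1 + 5*b)
y(10)*(-5) = (1 + 5*10)*(-5) = (1 + 50)*(-5) = 51*(-5) = -255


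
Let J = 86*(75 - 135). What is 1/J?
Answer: -1/5160 ≈ -0.00019380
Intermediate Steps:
J = -5160 (J = 86*(-60) = -5160)
1/J = 1/(-5160) = -1/5160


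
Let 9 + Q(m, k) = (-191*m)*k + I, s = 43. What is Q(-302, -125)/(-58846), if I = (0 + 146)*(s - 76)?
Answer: 7215077/58846 ≈ 122.61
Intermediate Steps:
I = -4818 (I = (0 + 146)*(43 - 76) = 146*(-33) = -4818)
Q(m, k) = -4827 - 191*k*m (Q(m, k) = -9 + ((-191*m)*k - 4818) = -9 + (-191*k*m - 4818) = -9 + (-4818 - 191*k*m) = -4827 - 191*k*m)
Q(-302, -125)/(-58846) = (-4827 - 191*(-125)*(-302))/(-58846) = (-4827 - 7210250)*(-1/58846) = -7215077*(-1/58846) = 7215077/58846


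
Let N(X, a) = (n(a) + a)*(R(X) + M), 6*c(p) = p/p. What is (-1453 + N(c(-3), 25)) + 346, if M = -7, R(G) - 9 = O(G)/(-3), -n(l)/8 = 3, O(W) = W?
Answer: -19891/18 ≈ -1105.1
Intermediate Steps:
c(p) = 1/6 (c(p) = (p/p)/6 = (1/6)*1 = 1/6)
n(l) = -24 (n(l) = -8*3 = -24)
R(G) = 9 - G/3 (R(G) = 9 + G/(-3) = 9 + G*(-1/3) = 9 - G/3)
N(X, a) = (-24 + a)*(2 - X/3) (N(X, a) = (-24 + a)*((9 - X/3) - 7) = (-24 + a)*(2 - X/3))
(-1453 + N(c(-3), 25)) + 346 = (-1453 + (-48 + 2*25 + 8*(1/6) - 1/3*1/6*25)) + 346 = (-1453 + (-48 + 50 + 4/3 - 25/18)) + 346 = (-1453 + 35/18) + 346 = -26119/18 + 346 = -19891/18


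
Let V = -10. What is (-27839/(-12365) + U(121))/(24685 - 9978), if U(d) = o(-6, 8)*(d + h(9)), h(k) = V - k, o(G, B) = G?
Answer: -7539541/181852055 ≈ -0.041460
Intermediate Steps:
h(k) = -10 - k
U(d) = 114 - 6*d (U(d) = -6*(d + (-10 - 1*9)) = -6*(d + (-10 - 9)) = -6*(d - 19) = -6*(-19 + d) = 114 - 6*d)
(-27839/(-12365) + U(121))/(24685 - 9978) = (-27839/(-12365) + (114 - 6*121))/(24685 - 9978) = (-27839*(-1/12365) + (114 - 726))/14707 = (27839/12365 - 612)*(1/14707) = -7539541/12365*1/14707 = -7539541/181852055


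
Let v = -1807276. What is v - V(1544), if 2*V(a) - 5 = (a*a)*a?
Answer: -3684411741/2 ≈ -1.8422e+9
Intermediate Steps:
V(a) = 5/2 + a³/2 (V(a) = 5/2 + ((a*a)*a)/2 = 5/2 + (a²*a)/2 = 5/2 + a³/2)
v - V(1544) = -1807276 - (5/2 + (½)*1544³) = -1807276 - (5/2 + (½)*3680797184) = -1807276 - (5/2 + 1840398592) = -1807276 - 1*3680797189/2 = -1807276 - 3680797189/2 = -3684411741/2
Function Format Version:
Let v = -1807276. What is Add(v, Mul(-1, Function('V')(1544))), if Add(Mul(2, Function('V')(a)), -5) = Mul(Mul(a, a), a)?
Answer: Rational(-3684411741, 2) ≈ -1.8422e+9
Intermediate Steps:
Function('V')(a) = Add(Rational(5, 2), Mul(Rational(1, 2), Pow(a, 3))) (Function('V')(a) = Add(Rational(5, 2), Mul(Rational(1, 2), Mul(Mul(a, a), a))) = Add(Rational(5, 2), Mul(Rational(1, 2), Mul(Pow(a, 2), a))) = Add(Rational(5, 2), Mul(Rational(1, 2), Pow(a, 3))))
Add(v, Mul(-1, Function('V')(1544))) = Add(-1807276, Mul(-1, Add(Rational(5, 2), Mul(Rational(1, 2), Pow(1544, 3))))) = Add(-1807276, Mul(-1, Add(Rational(5, 2), Mul(Rational(1, 2), 3680797184)))) = Add(-1807276, Mul(-1, Add(Rational(5, 2), 1840398592))) = Add(-1807276, Mul(-1, Rational(3680797189, 2))) = Add(-1807276, Rational(-3680797189, 2)) = Rational(-3684411741, 2)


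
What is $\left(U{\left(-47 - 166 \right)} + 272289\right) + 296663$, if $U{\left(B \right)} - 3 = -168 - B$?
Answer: $569000$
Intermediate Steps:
$U{\left(B \right)} = -165 - B$ ($U{\left(B \right)} = 3 - \left(168 + B\right) = -165 - B$)
$\left(U{\left(-47 - 166 \right)} + 272289\right) + 296663 = \left(\left(-165 - \left(-47 - 166\right)\right) + 272289\right) + 296663 = \left(\left(-165 - -213\right) + 272289\right) + 296663 = \left(\left(-165 + 213\right) + 272289\right) + 296663 = \left(48 + 272289\right) + 296663 = 272337 + 296663 = 569000$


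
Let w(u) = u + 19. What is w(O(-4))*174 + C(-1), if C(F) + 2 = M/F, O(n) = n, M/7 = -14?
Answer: 2706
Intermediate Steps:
M = -98 (M = 7*(-14) = -98)
C(F) = -2 - 98/F
w(u) = 19 + u
w(O(-4))*174 + C(-1) = (19 - 4)*174 + (-2 - 98/(-1)) = 15*174 + (-2 - 98*(-1)) = 2610 + (-2 + 98) = 2610 + 96 = 2706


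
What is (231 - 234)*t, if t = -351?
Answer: 1053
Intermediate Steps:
(231 - 234)*t = (231 - 234)*(-351) = -3*(-351) = 1053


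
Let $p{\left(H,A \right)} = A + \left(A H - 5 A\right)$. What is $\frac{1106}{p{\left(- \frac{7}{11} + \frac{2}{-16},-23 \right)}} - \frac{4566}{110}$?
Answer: $- \frac{16648231}{530035} \approx -31.41$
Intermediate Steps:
$p{\left(H,A \right)} = - 4 A + A H$ ($p{\left(H,A \right)} = A + \left(- 5 A + A H\right) = - 4 A + A H$)
$\frac{1106}{p{\left(- \frac{7}{11} + \frac{2}{-16},-23 \right)}} - \frac{4566}{110} = \frac{1106}{\left(-23\right) \left(-4 + \left(- \frac{7}{11} + \frac{2}{-16}\right)\right)} - \frac{4566}{110} = \frac{1106}{\left(-23\right) \left(-4 + \left(\left(-7\right) \frac{1}{11} + 2 \left(- \frac{1}{16}\right)\right)\right)} - \frac{2283}{55} = \frac{1106}{\left(-23\right) \left(-4 - \frac{67}{88}\right)} - \frac{2283}{55} = \frac{1106}{\left(-23\right) \left(- \frac{419}{88}\right)} - \frac{2283}{55} = \frac{1106}{\frac{9637}{88}} - \frac{2283}{55} = 1106 \cdot \frac{88}{9637} - \frac{2283}{55} = \frac{97328}{9637} - \frac{2283}{55} = - \frac{16648231}{530035}$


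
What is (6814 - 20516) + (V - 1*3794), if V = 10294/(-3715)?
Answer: -65007934/3715 ≈ -17499.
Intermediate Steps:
V = -10294/3715 (V = 10294*(-1/3715) = -10294/3715 ≈ -2.7709)
(6814 - 20516) + (V - 1*3794) = (6814 - 20516) + (-10294/3715 - 1*3794) = -13702 + (-10294/3715 - 3794) = -13702 - 14105004/3715 = -65007934/3715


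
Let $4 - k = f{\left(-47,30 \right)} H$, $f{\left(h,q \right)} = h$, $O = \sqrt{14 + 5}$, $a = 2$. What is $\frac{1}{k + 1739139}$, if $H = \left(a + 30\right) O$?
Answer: $\frac{1739143}{3024575396145} - \frac{1504 \sqrt{19}}{3024575396145} \approx 5.7284 \cdot 10^{-7}$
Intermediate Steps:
$O = \sqrt{19} \approx 4.3589$
$H = 32 \sqrt{19}$ ($H = \left(2 + 30\right) \sqrt{19} = 32 \sqrt{19} \approx 139.48$)
$k = 4 + 1504 \sqrt{19}$ ($k = 4 - - 47 \cdot 32 \sqrt{19} = 4 - - 1504 \sqrt{19} = 4 + 1504 \sqrt{19} \approx 6559.8$)
$\frac{1}{k + 1739139} = \frac{1}{\left(4 + 1504 \sqrt{19}\right) + 1739139} = \frac{1}{1739143 + 1504 \sqrt{19}}$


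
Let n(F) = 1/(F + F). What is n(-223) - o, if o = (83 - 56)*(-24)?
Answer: 289007/446 ≈ 648.00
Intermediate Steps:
n(F) = 1/(2*F)
o = -648 (o = 27*(-24) = -648)
n(-223) - o = (½)/(-223) - 1*(-648) = (½)*(-1/223) + 648 = -1/446 + 648 = 289007/446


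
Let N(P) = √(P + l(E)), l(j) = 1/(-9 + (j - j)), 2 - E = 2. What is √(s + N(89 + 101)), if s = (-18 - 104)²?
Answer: √(133956 + 3*√1709)/3 ≈ 122.06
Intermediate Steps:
E = 0 (E = 2 - 1*2 = 2 - 2 = 0)
l(j) = -⅑ (l(j) = 1/(-9 + 0) = 1/(-9) = -⅑)
s = 14884 (s = (-122)² = 14884)
N(P) = √(-⅑ + P) (N(P) = √(P - ⅑) = √(-⅑ + P))
√(s + N(89 + 101)) = √(14884 + √(-1 + 9*(89 + 101))/3) = √(14884 + √(-1 + 9*190)/3) = √(14884 + √(-1 + 1710)/3) = √(14884 + √1709/3)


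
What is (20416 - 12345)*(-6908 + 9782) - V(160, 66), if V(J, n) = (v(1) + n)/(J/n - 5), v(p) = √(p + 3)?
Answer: 115980402/5 ≈ 2.3196e+7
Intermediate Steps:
v(p) = √(3 + p)
V(J, n) = (2 + n)/(-5 + J/n) (V(J, n) = (√(3 + 1) + n)/(J/n - 5) = (√4 + n)/(-5 + J/n) = (2 + n)/(-5 + J/n))
(20416 - 12345)*(-6908 + 9782) - V(160, 66) = (20416 - 12345)*(-6908 + 9782) - 66*(2 + 66)/(160 - 5*66) = 8071*2874 - 66*68/(160 - 330) = 23196054 - 66*68/(-170) = 23196054 - 66*(-1)*68/170 = 23196054 - 1*(-132/5) = 23196054 + 132/5 = 115980402/5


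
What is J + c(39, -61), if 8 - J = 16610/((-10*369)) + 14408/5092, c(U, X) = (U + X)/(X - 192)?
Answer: 105433327/10803951 ≈ 9.7588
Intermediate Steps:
c(U, X) = (U + X)/(-192 + X)
J = 4543211/469737 (J = 8 - (16610/((-10*369)) + 14408/5092) = 8 - (16610/(-3690) + 14408*(1/5092)) = 8 - (16610*(-1/3690) + 3602/1273) = 8 - (-1661/369 + 3602/1273) = 8 - 1*(-785315/469737) = 8 + 785315/469737 = 4543211/469737 ≈ 9.6718)
J + c(39, -61) = 4543211/469737 + (39 - 61)/(-192 - 61) = 4543211/469737 - 22/(-253) = 4543211/469737 - 1/253*(-22) = 4543211/469737 + 2/23 = 105433327/10803951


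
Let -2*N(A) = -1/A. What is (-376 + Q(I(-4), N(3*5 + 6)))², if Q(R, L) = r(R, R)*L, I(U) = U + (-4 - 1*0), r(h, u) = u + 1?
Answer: 5094049/36 ≈ 1.4150e+5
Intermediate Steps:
r(h, u) = 1 + u
N(A) = 1/(2*A) (N(A) = -(-1)/(2*A) = 1/(2*A))
I(U) = -4 + U (I(U) = U + (-4 + 0) = U - 4 = -4 + U)
Q(R, L) = L*(1 + R) (Q(R, L) = (1 + R)*L = L*(1 + R))
(-376 + Q(I(-4), N(3*5 + 6)))² = (-376 + (1/(2*(3*5 + 6)))*(1 + (-4 - 4)))² = (-376 + (1/(2*(15 + 6)))*(1 - 8))² = (-376 + ((½)/21)*(-7))² = (-376 + ((½)*(1/21))*(-7))² = (-376 + (1/42)*(-7))² = (-376 - ⅙)² = (-2257/6)² = 5094049/36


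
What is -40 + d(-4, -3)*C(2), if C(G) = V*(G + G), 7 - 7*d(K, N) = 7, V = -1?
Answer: -40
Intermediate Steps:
d(K, N) = 0 (d(K, N) = 1 - ⅐*7 = 1 - 1 = 0)
C(G) = -2*G (C(G) = -(G + G) = -2*G)
-40 + d(-4, -3)*C(2) = -40 + 0*(-2*2) = -40 + 0*(-4) = -40 + 0 = -40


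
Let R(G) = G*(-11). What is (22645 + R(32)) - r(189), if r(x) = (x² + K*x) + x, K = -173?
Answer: 19080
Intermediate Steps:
R(G) = -11*G
r(x) = x² - 172*x (r(x) = (x² - 173*x) + x = x² - 172*x)
(22645 + R(32)) - r(189) = (22645 - 11*32) - 189*(-172 + 189) = (22645 - 352) - 189*17 = 22293 - 1*3213 = 22293 - 3213 = 19080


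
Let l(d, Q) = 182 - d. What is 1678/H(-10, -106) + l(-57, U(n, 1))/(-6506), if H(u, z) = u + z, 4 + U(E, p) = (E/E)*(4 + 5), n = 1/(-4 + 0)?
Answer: -1368099/94337 ≈ -14.502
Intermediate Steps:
n = -1/4 (n = 1/(-4) = -1/4 ≈ -0.25000)
U(E, p) = 5 (U(E, p) = -4 + (E/E)*(4 + 5) = -4 + 1*9 = -4 + 9 = 5)
1678/H(-10, -106) + l(-57, U(n, 1))/(-6506) = 1678/(-10 - 106) + (182 - 1*(-57))/(-6506) = 1678/(-116) + (182 + 57)*(-1/6506) = 1678*(-1/116) + 239*(-1/6506) = -839/58 - 239/6506 = -1368099/94337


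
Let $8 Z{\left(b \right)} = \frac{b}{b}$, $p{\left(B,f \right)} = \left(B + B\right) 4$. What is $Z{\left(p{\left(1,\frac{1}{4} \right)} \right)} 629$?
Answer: $\frac{629}{8} \approx 78.625$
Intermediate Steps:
$p{\left(B,f \right)} = 8 B$ ($p{\left(B,f \right)} = 2 B 4 = 8 B$)
$Z{\left(b \right)} = \frac{1}{8}$ ($Z{\left(b \right)} = \frac{b \frac{1}{b}}{8} = \frac{1}{8} \cdot 1 = \frac{1}{8}$)
$Z{\left(p{\left(1,\frac{1}{4} \right)} \right)} 629 = \frac{1}{8} \cdot 629 = \frac{629}{8}$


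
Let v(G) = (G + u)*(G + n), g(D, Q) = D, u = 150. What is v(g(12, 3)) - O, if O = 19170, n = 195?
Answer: 14364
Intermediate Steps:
v(G) = (150 + G)*(195 + G) (v(G) = (G + 150)*(G + 195) = (150 + G)*(195 + G))
v(g(12, 3)) - O = (29250 + 12² + 345*12) - 1*19170 = (29250 + 144 + 4140) - 19170 = 33534 - 19170 = 14364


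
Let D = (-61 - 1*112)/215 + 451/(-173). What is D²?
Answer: 16102087236/1383468025 ≈ 11.639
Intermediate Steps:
D = -126894/37195 (D = (-61 - 112)*(1/215) + 451*(-1/173) = -173*1/215 - 451/173 = -173/215 - 451/173 = -126894/37195 ≈ -3.4116)
D² = (-126894/37195)² = 16102087236/1383468025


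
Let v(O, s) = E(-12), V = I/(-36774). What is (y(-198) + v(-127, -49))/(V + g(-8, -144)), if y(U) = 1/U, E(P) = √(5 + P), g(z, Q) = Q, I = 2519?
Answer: 2043/58277725 - 36774*I*√7/5297975 ≈ 3.5056e-5 - 0.018365*I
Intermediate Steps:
V = -2519/36774 (V = 2519/(-36774) = 2519*(-1/36774) = -2519/36774 ≈ -0.068499)
v(O, s) = I*√7 (v(O, s) = √(5 - 12) = √(-7) = I*√7)
(y(-198) + v(-127, -49))/(V + g(-8, -144)) = (1/(-198) + I*√7)/(-2519/36774 - 144) = (-1/198 + I*√7)/(-5297975/36774) = (-1/198 + I*√7)*(-36774/5297975) = 2043/58277725 - 36774*I*√7/5297975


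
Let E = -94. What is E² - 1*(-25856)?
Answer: 34692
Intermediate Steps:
E² - 1*(-25856) = (-94)² - 1*(-25856) = 8836 + 25856 = 34692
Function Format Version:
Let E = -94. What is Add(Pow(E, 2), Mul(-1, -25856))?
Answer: 34692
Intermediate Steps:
Add(Pow(E, 2), Mul(-1, -25856)) = Add(Pow(-94, 2), Mul(-1, -25856)) = Add(8836, 25856) = 34692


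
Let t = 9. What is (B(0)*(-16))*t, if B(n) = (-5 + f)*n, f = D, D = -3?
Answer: 0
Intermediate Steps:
f = -3
B(n) = -8*n (B(n) = (-5 - 3)*n = -8*n)
(B(0)*(-16))*t = (-8*0*(-16))*9 = (0*(-16))*9 = 0*9 = 0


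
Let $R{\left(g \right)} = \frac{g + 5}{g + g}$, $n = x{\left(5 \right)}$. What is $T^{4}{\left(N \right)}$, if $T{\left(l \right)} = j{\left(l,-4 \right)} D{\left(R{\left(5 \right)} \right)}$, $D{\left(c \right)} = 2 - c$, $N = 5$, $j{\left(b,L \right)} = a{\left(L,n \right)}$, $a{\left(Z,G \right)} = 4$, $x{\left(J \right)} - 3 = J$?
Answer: $256$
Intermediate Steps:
$x{\left(J \right)} = 3 + J$
$n = 8$ ($n = 3 + 5 = 8$)
$j{\left(b,L \right)} = 4$
$R{\left(g \right)} = \frac{5 + g}{2 g}$
$T{\left(l \right)} = 4$ ($T{\left(l \right)} = 4 \left(2 - \frac{5 + 5}{2 \cdot 5}\right) = 4 \left(2 - \frac{1}{2} \cdot \frac{1}{5} \cdot 10\right) = 4 \left(2 - 1\right) = 4 \cdot 1 = 4$)
$T^{4}{\left(N \right)} = 4^{4} = 256$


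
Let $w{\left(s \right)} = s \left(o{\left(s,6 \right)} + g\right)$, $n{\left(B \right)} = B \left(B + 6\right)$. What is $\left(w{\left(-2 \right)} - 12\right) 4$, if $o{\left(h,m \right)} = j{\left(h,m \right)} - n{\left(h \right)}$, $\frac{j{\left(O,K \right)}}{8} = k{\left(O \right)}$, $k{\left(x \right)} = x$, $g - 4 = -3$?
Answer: $8$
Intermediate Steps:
$g = 1$ ($g = 4 - 3 = 1$)
$j{\left(O,K \right)} = 8 O$
$n{\left(B \right)} = B \left(6 + B\right)$
$o{\left(h,m \right)} = 8 h - h \left(6 + h\right)$
$w{\left(s \right)} = s \left(1 + s \left(2 - s\right)\right)$ ($w{\left(s \right)} = s \left(s \left(2 - s\right) + 1\right) = s \left(1 + s \left(2 - s\right)\right)$)
$\left(w{\left(-2 \right)} - 12\right) 4 = \left(- 2 \left(1 - \left(-2\right)^{2} + 2 \left(-2\right)\right) - 12\right) 4 = \left(- 2 \left(1 - 4 - 4\right) - 12\right) 4 = \left(\left(-2\right) \left(-7\right) - 12\right) 4 = \left(14 - 12\right) 4 = 2 \cdot 4 = 8$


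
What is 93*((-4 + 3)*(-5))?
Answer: 465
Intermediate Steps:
93*((-4 + 3)*(-5)) = 93*(-1*(-5)) = 93*5 = 465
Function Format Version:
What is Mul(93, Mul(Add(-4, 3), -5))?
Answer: 465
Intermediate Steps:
Mul(93, Mul(Add(-4, 3), -5)) = Mul(93, Mul(-1, -5)) = Mul(93, 5) = 465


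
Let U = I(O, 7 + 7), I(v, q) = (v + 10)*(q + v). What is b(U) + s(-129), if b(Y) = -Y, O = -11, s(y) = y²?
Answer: 16644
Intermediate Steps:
I(v, q) = (10 + v)*(q + v)
U = -3 (U = (-11)² + 10*(7 + 7) + 10*(-11) + (7 + 7)*(-11) = 121 + 10*14 - 110 + 14*(-11) = 121 + 140 - 110 - 154 = -3)
b(U) + s(-129) = -1*(-3) + (-129)² = 3 + 16641 = 16644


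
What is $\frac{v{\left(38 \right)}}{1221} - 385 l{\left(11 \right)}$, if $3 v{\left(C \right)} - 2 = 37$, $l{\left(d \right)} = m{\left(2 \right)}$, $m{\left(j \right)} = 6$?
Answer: $- \frac{2820497}{1221} \approx -2310.0$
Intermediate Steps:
$l{\left(d \right)} = 6$
$v{\left(C \right)} = 13$ ($v{\left(C \right)} = \frac{2}{3} + \frac{1}{3} \cdot 37 = \frac{2}{3} + \frac{37}{3} = 13$)
$\frac{v{\left(38 \right)}}{1221} - 385 l{\left(11 \right)} = \frac{13}{1221} - 2310 = - \frac{2820497}{1221}$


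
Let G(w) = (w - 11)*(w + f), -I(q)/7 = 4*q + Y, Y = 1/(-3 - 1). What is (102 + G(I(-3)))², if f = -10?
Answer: 8506188441/256 ≈ 3.3227e+7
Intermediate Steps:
Y = -¼ (Y = 1/(-4) = -¼ ≈ -0.25000)
I(q) = 7/4 - 28*q (I(q) = -7*(4*q - ¼) = -7*(-¼ + 4*q) = 7/4 - 28*q)
G(w) = (-11 + w)*(-10 + w) (G(w) = (w - 11)*(w - 10) = (-11 + w)*(-10 + w))
(102 + G(I(-3)))² = (102 + (110 + (7/4 - 28*(-3))² - 21*(7/4 - 28*(-3))))² = (102 + (110 + (7/4 + 84)² - 21*(7/4 + 84)))² = (102 + (110 + (343/4)² - 21*343/4))² = (102 + (110 + 117649/16 - 7203/4))² = (102 + 90597/16)² = (92229/16)² = 8506188441/256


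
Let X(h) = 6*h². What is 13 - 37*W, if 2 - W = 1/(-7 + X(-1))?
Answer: -98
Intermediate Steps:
W = 3 (W = 2 - 1/(-7 + 6*(-1)²) = 2 - 1/(-7 + 6*1) = 2 - 1/(-7 + 6) = 2 - 1/(-1) = 2 - 1*(-1) = 2 + 1 = 3)
13 - 37*W = 13 - 37*3 = 13 - 111 = -98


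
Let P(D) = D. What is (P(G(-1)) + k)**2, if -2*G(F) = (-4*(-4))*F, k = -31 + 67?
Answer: 1936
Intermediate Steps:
k = 36
G(F) = -8*F (G(F) = -(-4*(-4))*F/2 = -8*F)
(P(G(-1)) + k)**2 = (-8*(-1) + 36)**2 = (8 + 36)**2 = 44**2 = 1936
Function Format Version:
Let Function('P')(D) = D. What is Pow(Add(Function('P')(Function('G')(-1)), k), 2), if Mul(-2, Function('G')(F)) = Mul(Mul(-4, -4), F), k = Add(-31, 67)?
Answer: 1936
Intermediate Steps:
k = 36
Function('G')(F) = Mul(-8, F) (Function('G')(F) = Mul(Rational(-1, 2), Mul(Mul(-4, -4), F)) = Mul(Rational(-1, 2), Mul(16, F)) = Mul(-8, F))
Pow(Add(Function('P')(Function('G')(-1)), k), 2) = Pow(Add(Mul(-8, -1), 36), 2) = Pow(Add(8, 36), 2) = Pow(44, 2) = 1936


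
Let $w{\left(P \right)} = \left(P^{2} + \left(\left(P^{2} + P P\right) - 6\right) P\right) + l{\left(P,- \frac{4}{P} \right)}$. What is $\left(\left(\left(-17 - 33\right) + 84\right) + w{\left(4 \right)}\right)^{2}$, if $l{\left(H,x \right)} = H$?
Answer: $24964$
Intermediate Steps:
$w{\left(P \right)} = P + P^{2} + P \left(-6 + 2 P^{2}\right)$ ($w{\left(P \right)} = \left(P^{2} + \left(\left(P^{2} + P P\right) - 6\right) P\right) + P = \left(P^{2} + \left(\left(P^{2} + P^{2}\right) - 6\right) P\right) + P = \left(P^{2} + \left(2 P^{2} - 6\right) P\right) + P = \left(P^{2} + \left(-6 + 2 P^{2}\right) P\right) + P = \left(P^{2} + P \left(-6 + 2 P^{2}\right)\right) + P = P + P^{2} + P \left(-6 + 2 P^{2}\right)$)
$\left(\left(\left(-17 - 33\right) + 84\right) + w{\left(4 \right)}\right)^{2} = \left(\left(\left(-17 - 33\right) + 84\right) + 4 \left(-5 + 4 + 2 \cdot 4^{2}\right)\right)^{2} = \left(\left(-50 + 84\right) + 4 \left(-5 + 4 + 2 \cdot 16\right)\right)^{2} = \left(34 + 4 \left(-5 + 4 + 32\right)\right)^{2} = \left(34 + 4 \cdot 31\right)^{2} = \left(34 + 124\right)^{2} = 158^{2} = 24964$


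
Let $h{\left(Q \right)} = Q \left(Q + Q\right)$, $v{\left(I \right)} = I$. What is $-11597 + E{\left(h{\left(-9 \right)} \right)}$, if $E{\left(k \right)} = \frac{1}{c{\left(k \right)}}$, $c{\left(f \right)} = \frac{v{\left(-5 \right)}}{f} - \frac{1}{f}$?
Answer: $-11624$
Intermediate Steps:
$h{\left(Q \right)} = 2 Q^{2}$ ($h{\left(Q \right)} = Q 2 Q = 2 Q^{2}$)
$c{\left(f \right)} = - \frac{6}{f}$ ($c{\left(f \right)} = - \frac{5}{f} - \frac{1}{f} = - \frac{6}{f}$)
$E{\left(k \right)} = - \frac{k}{6}$ ($E{\left(k \right)} = \frac{1}{\left(-6\right) \frac{1}{k}} = - \frac{k}{6}$)
$-11597 + E{\left(h{\left(-9 \right)} \right)} = -11597 - \frac{2 \left(-9\right)^{2}}{6} = -11597 - \frac{2 \cdot 81}{6} = -11597 - 27 = -11624$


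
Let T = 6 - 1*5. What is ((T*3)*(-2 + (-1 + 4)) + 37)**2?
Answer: 1600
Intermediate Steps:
T = 1 (T = 6 - 5 = 1)
((T*3)*(-2 + (-1 + 4)) + 37)**2 = ((1*3)*(-2 + (-1 + 4)) + 37)**2 = (3*(-2 + 3) + 37)**2 = (3*1 + 37)**2 = (3 + 37)**2 = 40**2 = 1600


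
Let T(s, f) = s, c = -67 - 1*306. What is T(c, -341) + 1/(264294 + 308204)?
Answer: -213541753/572498 ≈ -373.00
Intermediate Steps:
c = -373 (c = -67 - 306 = -373)
T(c, -341) + 1/(264294 + 308204) = -373 + 1/(264294 + 308204) = -373 + 1/572498 = -213541753/572498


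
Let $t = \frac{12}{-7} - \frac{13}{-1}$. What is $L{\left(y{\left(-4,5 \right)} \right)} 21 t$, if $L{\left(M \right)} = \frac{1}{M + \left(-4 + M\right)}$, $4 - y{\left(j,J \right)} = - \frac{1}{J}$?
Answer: $\frac{1185}{22} \approx 53.864$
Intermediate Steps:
$y{\left(j,J \right)} = 4 + \frac{1}{J}$ ($y{\left(j,J \right)} = 4 - - \frac{1}{J} = 4 + \frac{1}{J}$)
$L{\left(M \right)} = \frac{1}{-4 + 2 M}$
$t = \frac{79}{7}$ ($t = 12 \left(- \frac{1}{7}\right) - -13 = - \frac{12}{7} + 13 = \frac{79}{7} \approx 11.286$)
$L{\left(y{\left(-4,5 \right)} \right)} 21 t = \frac{1}{2 \left(-2 + \left(4 + \frac{1}{5}\right)\right)} 21 \cdot \frac{79}{7} = \frac{1}{2 \left(-2 + \frac{21}{5}\right)} 21 \cdot \frac{79}{7} = \frac{1}{2 \cdot \frac{11}{5}} \cdot 21 \cdot \frac{79}{7} = \frac{1}{2} \cdot \frac{5}{11} \cdot 21 \cdot \frac{79}{7} = \frac{5}{22} \cdot 21 \cdot \frac{79}{7} = \frac{105}{22} \cdot \frac{79}{7} = \frac{1185}{22}$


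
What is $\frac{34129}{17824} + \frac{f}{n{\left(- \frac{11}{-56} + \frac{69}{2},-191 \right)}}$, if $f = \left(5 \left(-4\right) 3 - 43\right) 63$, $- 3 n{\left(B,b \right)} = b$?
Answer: $- \frac{340461169}{3404384} \approx -100.01$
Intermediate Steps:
$n{\left(B,b \right)} = - \frac{b}{3}$
$f = -6489$ ($f = \left(\left(-20\right) 3 - 43\right) 63 = \left(-60 - 43\right) 63 = \left(-103\right) 63 = -6489$)
$\frac{34129}{17824} + \frac{f}{n{\left(- \frac{11}{-56} + \frac{69}{2},-191 \right)}} = \frac{34129}{17824} - \frac{6489}{\left(- \frac{1}{3}\right) \left(-191\right)} = 34129 \cdot \frac{1}{17824} - \frac{6489}{\frac{191}{3}} = \frac{34129}{17824} - \frac{19467}{191} = - \frac{340461169}{3404384}$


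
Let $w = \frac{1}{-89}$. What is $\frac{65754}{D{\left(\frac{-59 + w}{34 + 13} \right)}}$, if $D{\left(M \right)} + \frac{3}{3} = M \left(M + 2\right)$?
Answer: $- \frac{1150529891706}{33852217} \approx -33987.0$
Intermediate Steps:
$w = - \frac{1}{89} \approx -0.011236$
$D{\left(M \right)} = -1 + M \left(2 + M\right)$ ($D{\left(M \right)} = -1 + M \left(M + 2\right) = -1 + M \left(2 + M\right)$)
$\frac{65754}{D{\left(\frac{-59 + w}{34 + 13} \right)}} = \frac{65754}{-1 + \left(\frac{-59 - \frac{1}{89}}{34 + 13}\right)^{2} + 2 \frac{-59 - \frac{1}{89}}{34 + 13}} = \frac{65754}{-1 + \left(- \frac{5252}{89 \cdot 47}\right)^{2} + 2 \left(- \frac{5252}{89 \cdot 47}\right)} = \frac{65754}{-1 + \left(\left(- \frac{5252}{89}\right) \frac{1}{47}\right)^{2} + 2 \left(\left(- \frac{5252}{89}\right) \frac{1}{47}\right)} = \frac{65754}{-1 + \left(- \frac{5252}{4183}\right)^{2} + 2 \left(- \frac{5252}{4183}\right)} = \frac{65754}{-1 + \frac{27583504}{17497489} - \frac{10504}{4183}} = \frac{65754}{- \frac{33852217}{17497489}} = 65754 \left(- \frac{17497489}{33852217}\right) = - \frac{1150529891706}{33852217}$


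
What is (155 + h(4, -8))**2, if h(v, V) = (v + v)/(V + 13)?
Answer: 613089/25 ≈ 24524.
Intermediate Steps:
h(v, V) = 2*v/(13 + V) (h(v, V) = (2*v)/(13 + V) = 2*v/(13 + V))
(155 + h(4, -8))**2 = (155 + 2*4/(13 - 8))**2 = (155 + 2*4/5)**2 = (155 + 2*4*(1/5))**2 = (155 + 8/5)**2 = (783/5)**2 = 613089/25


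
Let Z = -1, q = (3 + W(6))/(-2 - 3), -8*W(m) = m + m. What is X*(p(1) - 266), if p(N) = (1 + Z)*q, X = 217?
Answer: -57722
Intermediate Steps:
W(m) = -m/4 (W(m) = -(m + m)/8 = -m/4)
q = -3/10 (q = (3 - 1/4*6)/(-2 - 3) = (3 - 3/2)/(-5) = (3/2)*(-1/5) = -3/10 ≈ -0.30000)
p(N) = 0 (p(N) = (1 - 1)*(-3/10) = 0*(-3/10) = 0)
X*(p(1) - 266) = 217*(0 - 266) = 217*(-266) = -57722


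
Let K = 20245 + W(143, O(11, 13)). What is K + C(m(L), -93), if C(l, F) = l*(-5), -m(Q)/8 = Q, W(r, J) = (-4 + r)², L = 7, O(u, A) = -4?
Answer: 39846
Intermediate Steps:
m(Q) = -8*Q
C(l, F) = -5*l
K = 39566 (K = 20245 + (-4 + 143)² = 20245 + 139² = 20245 + 19321 = 39566)
K + C(m(L), -93) = 39566 - (-40)*7 = 39566 - 5*(-56) = 39566 + 280 = 39846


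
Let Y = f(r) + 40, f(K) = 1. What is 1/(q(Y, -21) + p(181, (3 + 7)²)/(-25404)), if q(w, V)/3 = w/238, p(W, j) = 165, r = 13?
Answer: 1007692/514237 ≈ 1.9596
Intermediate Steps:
Y = 41 (Y = 1 + 40 = 41)
q(w, V) = 3*w/238 (q(w, V) = 3*(w/238) = 3*w/238)
1/(q(Y, -21) + p(181, (3 + 7)²)/(-25404)) = 1/((3/238)*41 + 165/(-25404)) = 1/(123/238 + 165*(-1/25404)) = 1/(123/238 - 55/8468) = 1/(514237/1007692) = 1007692/514237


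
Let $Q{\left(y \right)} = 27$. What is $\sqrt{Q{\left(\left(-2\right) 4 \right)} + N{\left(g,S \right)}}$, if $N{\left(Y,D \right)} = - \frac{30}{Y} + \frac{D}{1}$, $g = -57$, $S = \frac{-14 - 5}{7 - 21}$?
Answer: $\frac{\sqrt{2043678}}{266} \approx 5.3743$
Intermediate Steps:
$S = \frac{19}{14}$ ($S = - \frac{19}{-14} = \left(-19\right) \left(- \frac{1}{14}\right) = \frac{19}{14} \approx 1.3571$)
$N{\left(Y,D \right)} = D - \frac{30}{Y}$ ($N{\left(Y,D \right)} = - \frac{30}{Y} + D 1 = - \frac{30}{Y} + D = D - \frac{30}{Y}$)
$\sqrt{Q{\left(\left(-2\right) 4 \right)} + N{\left(g,S \right)}} = \sqrt{27 + \left(\frac{19}{14} - \frac{30}{-57}\right)} = \sqrt{27 + \left(\frac{19}{14} - - \frac{10}{19}\right)} = \sqrt{27 + \left(\frac{19}{14} + \frac{10}{19}\right)} = \sqrt{27 + \frac{501}{266}} = \sqrt{\frac{7683}{266}} = \frac{\sqrt{2043678}}{266}$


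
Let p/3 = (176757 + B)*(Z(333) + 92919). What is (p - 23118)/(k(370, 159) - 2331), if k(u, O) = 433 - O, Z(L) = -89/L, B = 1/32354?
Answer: -88475273796666305/3693645879 ≈ -2.3953e+7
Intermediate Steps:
B = 1/32354 ≈ 3.0908e-5
p = 88475315308433651/1795647 (p = 3*((176757 + 1/32354)*(-89/333 + 92919)) = 3*(5718795979*(-89*1/333 + 92919)/32354) = 3*(5718795979*(-89/333 + 92919)/32354) = 3*((5718795979/32354)*(30941938/333)) = 3*(88475315308433651/5386941) = 88475315308433651/1795647 ≈ 4.9272e+10)
(p - 23118)/(k(370, 159) - 2331) = (88475315308433651/1795647 - 23118)/((433 - 1*159) - 2331) = 88475273796666305/(1795647*((433 - 159) - 2331)) = 88475273796666305/(1795647*(274 - 2331)) = (88475273796666305/1795647)/(-2057) = (88475273796666305/1795647)*(-1/2057) = -88475273796666305/3693645879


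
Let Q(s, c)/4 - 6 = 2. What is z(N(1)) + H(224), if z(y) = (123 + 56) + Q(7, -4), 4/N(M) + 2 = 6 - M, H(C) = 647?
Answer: 858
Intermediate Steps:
N(M) = 4/(4 - M) (N(M) = 4/(-2 + (6 - M)) = 4/(4 - M))
Q(s, c) = 32 (Q(s, c) = 24 + 4*2 = 24 + 8 = 32)
z(y) = 211 (z(y) = (123 + 56) + 32 = 179 + 32 = 211)
z(N(1)) + H(224) = 211 + 647 = 858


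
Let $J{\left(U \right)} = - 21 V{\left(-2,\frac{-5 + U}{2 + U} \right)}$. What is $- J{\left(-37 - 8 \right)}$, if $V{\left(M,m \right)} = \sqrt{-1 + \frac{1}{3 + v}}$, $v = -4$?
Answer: $21 i \sqrt{2} \approx 29.698 i$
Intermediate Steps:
$V{\left(M,m \right)} = i \sqrt{2}$ ($V{\left(M,m \right)} = \sqrt{-1 + \frac{1}{3 - 4}} = \sqrt{-1 + \frac{1}{-1}} = \sqrt{-1 - 1} = \sqrt{-2} = i \sqrt{2}$)
$J{\left(U \right)} = - 21 i \sqrt{2}$
$- J{\left(-37 - 8 \right)} = - \left(-21\right) i \sqrt{2} = 21 i \sqrt{2}$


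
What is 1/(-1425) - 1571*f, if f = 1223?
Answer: -2737899526/1425 ≈ -1.9213e+6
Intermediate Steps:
1/(-1425) - 1571*f = 1/(-1425) - 1571*1223 = -1/1425 - 1921333 = -2737899526/1425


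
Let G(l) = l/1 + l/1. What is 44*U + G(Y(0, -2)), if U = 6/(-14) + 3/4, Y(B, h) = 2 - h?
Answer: 155/7 ≈ 22.143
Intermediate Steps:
G(l) = 2*l (G(l) = l*1 + l*1 = l + l = 2*l)
U = 9/28 (U = 6*(-1/14) + 3*(1/4) = -3/7 + 3/4 = 9/28 ≈ 0.32143)
44*U + G(Y(0, -2)) = 44*(9/28) + 2*(2 - 1*(-2)) = 99/7 + 2*(2 + 2) = 99/7 + 2*4 = 99/7 + 8 = 155/7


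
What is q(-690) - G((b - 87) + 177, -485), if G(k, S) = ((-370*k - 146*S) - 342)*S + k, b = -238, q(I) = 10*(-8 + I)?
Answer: 60728748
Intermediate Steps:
q(I) = -80 + 10*I
G(k, S) = k + S*(-342 - 370*k - 146*S) (G(k, S) = (-342 - 370*k - 146*S)*S + k = S*(-342 - 370*k - 146*S) + k = k + S*(-342 - 370*k - 146*S))
q(-690) - G((b - 87) + 177, -485) = (-80 + 10*(-690)) - (((-238 - 87) + 177) - 342*(-485) - 146*(-485)² - 370*(-485)*((-238 - 87) + 177)) = (-80 - 6900) - ((-325 + 177) + 165870 - 146*235225 - 370*(-485)*(-325 + 177)) = -6980 - (-148 + 165870 - 34342850 - 370*(-485)*(-148)) = -6980 - (-148 + 165870 - 34342850 - 26558600) = -6980 - 1*(-60735728) = -6980 + 60735728 = 60728748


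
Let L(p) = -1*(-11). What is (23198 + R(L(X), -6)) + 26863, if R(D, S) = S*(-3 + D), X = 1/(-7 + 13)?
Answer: 50013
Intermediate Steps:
X = ⅙ (X = 1/6 = ⅙ ≈ 0.16667)
L(p) = 11
(23198 + R(L(X), -6)) + 26863 = (23198 - 6*(-3 + 11)) + 26863 = (23198 - 6*8) + 26863 = (23198 - 48) + 26863 = 23150 + 26863 = 50013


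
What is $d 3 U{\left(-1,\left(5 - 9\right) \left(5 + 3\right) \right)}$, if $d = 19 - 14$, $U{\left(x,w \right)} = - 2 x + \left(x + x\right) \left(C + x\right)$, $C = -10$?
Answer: $360$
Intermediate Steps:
$U{\left(x,w \right)} = - 2 x + 2 x \left(-10 + x\right)$ ($U{\left(x,w \right)} = - 2 x + \left(x + x\right) \left(-10 + x\right) = - 2 x + 2 x \left(-10 + x\right)$)
$d = 5$ ($d = 19 - 14 = 5$)
$d 3 U{\left(-1,\left(5 - 9\right) \left(5 + 3\right) \right)} = 5 \cdot 3 \cdot 2 \left(-1\right) \left(-11 - 1\right) = 15 \cdot 2 \left(-1\right) \left(-12\right) = 15 \cdot 24 = 360$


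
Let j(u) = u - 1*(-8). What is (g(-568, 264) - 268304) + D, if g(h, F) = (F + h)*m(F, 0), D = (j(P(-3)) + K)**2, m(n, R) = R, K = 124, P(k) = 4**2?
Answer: -246400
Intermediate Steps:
P(k) = 16
j(u) = 8 + u (j(u) = u + 8 = 8 + u)
D = 21904 (D = ((8 + 16) + 124)**2 = (24 + 124)**2 = 148**2 = 21904)
g(h, F) = 0 (g(h, F) = (F + h)*0 = 0)
(g(-568, 264) - 268304) + D = (0 - 268304) + 21904 = -268304 + 21904 = -246400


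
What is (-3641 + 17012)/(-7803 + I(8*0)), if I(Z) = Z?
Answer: -4457/2601 ≈ -1.7136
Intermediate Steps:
(-3641 + 17012)/(-7803 + I(8*0)) = (-3641 + 17012)/(-7803 + 8*0) = 13371/(-7803 + 0) = 13371/(-7803) = 13371*(-1/7803) = -4457/2601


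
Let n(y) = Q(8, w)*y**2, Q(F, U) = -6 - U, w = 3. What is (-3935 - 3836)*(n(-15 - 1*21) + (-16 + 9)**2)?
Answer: 90260165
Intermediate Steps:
n(y) = -9*y**2 (n(y) = (-6 - 1*3)*y**2 = (-6 - 3)*y**2 = -9*y**2)
(-3935 - 3836)*(n(-15 - 1*21) + (-16 + 9)**2) = (-3935 - 3836)*(-9*(-15 - 1*21)**2 + (-16 + 9)**2) = -7771*(-9*(-15 - 21)**2 + (-7)**2) = -7771*(-9*(-36)**2 + 49) = -7771*(-9*1296 + 49) = -7771*(-11664 + 49) = -7771*(-11615) = 90260165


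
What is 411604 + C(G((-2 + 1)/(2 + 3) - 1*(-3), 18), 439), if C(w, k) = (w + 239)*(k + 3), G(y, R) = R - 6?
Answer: 522546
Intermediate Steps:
G(y, R) = -6 + R
C(w, k) = (3 + k)*(239 + w) (C(w, k) = (239 + w)*(3 + k) = (3 + k)*(239 + w))
411604 + C(G((-2 + 1)/(2 + 3) - 1*(-3), 18), 439) = 411604 + (717 + 3*(-6 + 18) + 239*439 + 439*(-6 + 18)) = 411604 + (717 + 3*12 + 104921 + 439*12) = 411604 + (717 + 36 + 104921 + 5268) = 411604 + 110942 = 522546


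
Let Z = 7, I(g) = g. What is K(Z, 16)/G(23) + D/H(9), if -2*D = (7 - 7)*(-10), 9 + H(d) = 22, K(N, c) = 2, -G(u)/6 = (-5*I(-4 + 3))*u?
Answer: -1/345 ≈ -0.0028986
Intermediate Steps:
G(u) = -30*u (G(u) = -6*(-5*(-4 + 3))*u = -6*(-5*(-1))*u = -30*u)
H(d) = 13 (H(d) = -9 + 22 = 13)
D = 0 (D = -(7 - 7)*(-10)/2 = -0*(-10) = -½*0 = 0)
K(Z, 16)/G(23) + D/H(9) = 2/((-30*23)) + 0/13 = 2/(-690) + 0*(1/13) = 2*(-1/690) + 0 = -1/345 + 0 = -1/345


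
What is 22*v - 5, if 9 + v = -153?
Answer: -3569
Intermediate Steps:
v = -162 (v = -9 - 153 = -162)
22*v - 5 = 22*(-162) - 5 = -3564 - 5 = -3569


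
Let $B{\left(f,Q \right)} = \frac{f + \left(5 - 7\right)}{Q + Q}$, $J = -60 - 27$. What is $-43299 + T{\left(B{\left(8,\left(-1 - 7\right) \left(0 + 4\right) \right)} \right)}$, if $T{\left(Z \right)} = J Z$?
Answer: $- \frac{1385307}{32} \approx -43291.0$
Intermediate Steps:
$J = -87$
$B{\left(f,Q \right)} = \frac{-2 + f}{2 Q}$ ($B{\left(f,Q \right)} = \frac{f - 2}{2 Q} = \left(-2 + f\right) \frac{1}{2 Q} = \frac{-2 + f}{2 Q}$)
$T{\left(Z \right)} = - 87 Z$
$-43299 + T{\left(B{\left(8,\left(-1 - 7\right) \left(0 + 4\right) \right)} \right)} = -43299 - 87 \frac{-2 + 8}{2 \left(-1 - 7\right) \left(0 + 4\right)} = -43299 - 87 \cdot \frac{1}{2} \frac{1}{\left(-8\right) 4} \cdot 6 = -43299 - 87 \cdot \frac{1}{2} \frac{1}{-32} \cdot 6 = -43299 - 87 \cdot \frac{1}{2} \left(- \frac{1}{32}\right) 6 = -43299 - - \frac{261}{32} = -43299 + \frac{261}{32} = - \frac{1385307}{32}$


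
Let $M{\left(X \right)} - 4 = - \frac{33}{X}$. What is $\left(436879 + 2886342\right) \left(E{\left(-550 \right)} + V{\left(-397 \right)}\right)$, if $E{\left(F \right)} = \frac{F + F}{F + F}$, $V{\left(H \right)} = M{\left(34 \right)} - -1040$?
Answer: $\frac{117964375837}{34} \approx 3.4695 \cdot 10^{9}$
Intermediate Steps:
$M{\left(X \right)} = 4 - \frac{33}{X}$
$V{\left(H \right)} = \frac{35463}{34}$ ($V{\left(H \right)} = \left(4 - \frac{33}{34}\right) - -1040 = \left(4 - \frac{33}{34}\right) + 1040 = \frac{103}{34} + 1040 = \frac{35463}{34}$)
$E{\left(F \right)} = 1$ ($E{\left(F \right)} = \frac{2 F}{2 F} = 2 F \frac{1}{2 F} = 1$)
$\left(436879 + 2886342\right) \left(E{\left(-550 \right)} + V{\left(-397 \right)}\right) = \left(436879 + 2886342\right) \left(1 + \frac{35463}{34}\right) = 3323221 \cdot \frac{35497}{34} = \frac{117964375837}{34}$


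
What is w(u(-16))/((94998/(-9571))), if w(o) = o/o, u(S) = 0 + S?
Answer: -9571/94998 ≈ -0.10075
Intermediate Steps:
u(S) = S
w(o) = 1
w(u(-16))/((94998/(-9571))) = 1/(94998/(-9571)) = 1/(94998*(-1/9571)) = 1/(-94998/9571) = 1*(-9571/94998) = -9571/94998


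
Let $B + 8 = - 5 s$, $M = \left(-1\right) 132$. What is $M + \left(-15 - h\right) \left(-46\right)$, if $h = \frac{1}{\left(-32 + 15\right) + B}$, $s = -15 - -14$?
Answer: $\frac{5557}{10} \approx 555.7$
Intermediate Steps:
$s = -1$ ($s = -15 + 14 = -1$)
$M = -132$
$B = -3$ ($B = -8 - -5 = -8 + 5 = -3$)
$h = - \frac{1}{20}$ ($h = \frac{1}{\left(-32 + 15\right) - 3} = \frac{1}{-17 - 3} = \frac{1}{-20} = - \frac{1}{20} \approx -0.05$)
$M + \left(-15 - h\right) \left(-46\right) = -132 + \left(-15 - - \frac{1}{20}\right) \left(-46\right) = -132 + \left(-15 + \frac{1}{20}\right) \left(-46\right) = -132 - - \frac{6877}{10} = -132 + \frac{6877}{10} = \frac{5557}{10}$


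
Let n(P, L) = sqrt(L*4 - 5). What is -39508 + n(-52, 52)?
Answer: -39508 + sqrt(203) ≈ -39494.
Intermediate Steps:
n(P, L) = sqrt(-5 + 4*L) (n(P, L) = sqrt(4*L - 5) = sqrt(-5 + 4*L))
-39508 + n(-52, 52) = -39508 + sqrt(-5 + 4*52) = -39508 + sqrt(-5 + 208) = -39508 + sqrt(203)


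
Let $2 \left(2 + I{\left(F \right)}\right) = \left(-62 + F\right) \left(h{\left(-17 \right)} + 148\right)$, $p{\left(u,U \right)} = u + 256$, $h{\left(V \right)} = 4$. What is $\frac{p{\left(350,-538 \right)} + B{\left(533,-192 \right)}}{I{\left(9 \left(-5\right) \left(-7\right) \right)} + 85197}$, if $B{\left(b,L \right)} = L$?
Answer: $\frac{414}{104423} \approx 0.0039646$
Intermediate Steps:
$p{\left(u,U \right)} = 256 + u$
$I{\left(F \right)} = -4714 + 76 F$ ($I{\left(F \right)} = -2 + \frac{\left(-62 + F\right) \left(4 + 148\right)}{2} = -2 + \frac{\left(-62 + F\right) 152}{2} = -2 + \frac{-9424 + 152 F}{2} = -2 + \left(-4712 + 76 F\right) = -4714 + 76 F$)
$\frac{p{\left(350,-538 \right)} + B{\left(533,-192 \right)}}{I{\left(9 \left(-5\right) \left(-7\right) \right)} + 85197} = \frac{\left(256 + 350\right) - 192}{\left(-4714 + 76 \cdot 9 \left(-5\right) \left(-7\right)\right) + 85197} = \frac{606 - 192}{\left(-4714 + 76 \left(\left(-45\right) \left(-7\right)\right)\right) + 85197} = \frac{414}{\left(-4714 + 76 \cdot 315\right) + 85197} = \frac{414}{\left(-4714 + 23940\right) + 85197} = \frac{414}{19226 + 85197} = \frac{414}{104423}$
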